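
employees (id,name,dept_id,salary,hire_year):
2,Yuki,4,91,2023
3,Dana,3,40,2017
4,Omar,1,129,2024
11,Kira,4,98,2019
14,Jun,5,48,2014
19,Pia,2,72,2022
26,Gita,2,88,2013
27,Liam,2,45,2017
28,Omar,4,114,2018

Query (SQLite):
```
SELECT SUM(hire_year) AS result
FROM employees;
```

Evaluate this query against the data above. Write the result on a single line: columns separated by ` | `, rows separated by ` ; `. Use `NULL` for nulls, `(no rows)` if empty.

18167

All hire_year values: [2023, 2017, 2024, 2019, 2014, 2022, 2013, 2017, 2018].
SUM of non-NULL values = 18167.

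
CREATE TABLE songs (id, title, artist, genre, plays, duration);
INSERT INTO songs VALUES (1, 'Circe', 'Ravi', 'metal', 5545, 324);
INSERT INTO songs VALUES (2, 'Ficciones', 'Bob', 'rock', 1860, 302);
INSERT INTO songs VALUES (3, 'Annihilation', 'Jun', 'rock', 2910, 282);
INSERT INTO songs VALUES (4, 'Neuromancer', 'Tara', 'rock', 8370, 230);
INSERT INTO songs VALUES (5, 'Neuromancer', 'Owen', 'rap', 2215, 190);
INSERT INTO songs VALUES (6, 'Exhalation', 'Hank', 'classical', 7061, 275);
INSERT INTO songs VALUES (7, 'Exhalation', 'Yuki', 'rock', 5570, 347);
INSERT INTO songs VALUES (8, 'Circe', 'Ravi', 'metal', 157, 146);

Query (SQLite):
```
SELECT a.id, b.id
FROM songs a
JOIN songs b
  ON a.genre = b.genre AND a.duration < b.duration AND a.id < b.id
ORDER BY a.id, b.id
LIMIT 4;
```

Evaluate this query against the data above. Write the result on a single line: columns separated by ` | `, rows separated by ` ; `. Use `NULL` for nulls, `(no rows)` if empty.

2 | 7 ; 3 | 7 ; 4 | 7

Pairs (a,b) with same genre, a.duration < b.duration, a.id < b.id.
genre groups: classical:{6} metal:{1,8} rap:{5} rock:{2,3,4,7}
Ordered by (a.id, b.id); first 4.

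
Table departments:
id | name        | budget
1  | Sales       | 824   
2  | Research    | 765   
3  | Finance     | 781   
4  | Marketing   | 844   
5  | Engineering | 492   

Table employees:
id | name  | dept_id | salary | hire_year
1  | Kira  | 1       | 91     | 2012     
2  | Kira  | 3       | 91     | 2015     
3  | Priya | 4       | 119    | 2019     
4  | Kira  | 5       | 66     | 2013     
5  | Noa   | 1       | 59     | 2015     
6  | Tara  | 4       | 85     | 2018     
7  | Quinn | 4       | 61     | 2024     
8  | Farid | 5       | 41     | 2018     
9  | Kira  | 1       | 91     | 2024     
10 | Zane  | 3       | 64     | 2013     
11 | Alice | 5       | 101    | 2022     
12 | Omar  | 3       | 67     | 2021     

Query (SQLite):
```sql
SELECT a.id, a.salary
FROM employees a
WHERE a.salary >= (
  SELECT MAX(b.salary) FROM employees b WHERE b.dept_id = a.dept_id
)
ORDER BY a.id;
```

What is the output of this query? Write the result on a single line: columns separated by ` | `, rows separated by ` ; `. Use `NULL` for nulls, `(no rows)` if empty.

For each employees row a, compute MAX(salary) over rows sharing a.dept_id.
Keep row a if a.salary >= that per-group MAX.
  dept_id=1: MAX(salary) = 91
  dept_id=3: MAX(salary) = 91
  dept_id=4: MAX(salary) = 119
  dept_id=5: MAX(salary) = 101

1 | 91 ; 2 | 91 ; 3 | 119 ; 9 | 91 ; 11 | 101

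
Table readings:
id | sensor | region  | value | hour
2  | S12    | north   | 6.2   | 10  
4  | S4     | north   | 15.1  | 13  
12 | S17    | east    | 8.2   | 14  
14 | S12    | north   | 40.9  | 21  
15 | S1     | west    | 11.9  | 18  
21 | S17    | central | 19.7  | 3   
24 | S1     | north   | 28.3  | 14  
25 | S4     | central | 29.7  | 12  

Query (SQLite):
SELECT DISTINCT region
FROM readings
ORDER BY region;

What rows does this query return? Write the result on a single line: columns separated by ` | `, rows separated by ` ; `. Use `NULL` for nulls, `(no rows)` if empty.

Collect distinct region values from readings.

central ; east ; north ; west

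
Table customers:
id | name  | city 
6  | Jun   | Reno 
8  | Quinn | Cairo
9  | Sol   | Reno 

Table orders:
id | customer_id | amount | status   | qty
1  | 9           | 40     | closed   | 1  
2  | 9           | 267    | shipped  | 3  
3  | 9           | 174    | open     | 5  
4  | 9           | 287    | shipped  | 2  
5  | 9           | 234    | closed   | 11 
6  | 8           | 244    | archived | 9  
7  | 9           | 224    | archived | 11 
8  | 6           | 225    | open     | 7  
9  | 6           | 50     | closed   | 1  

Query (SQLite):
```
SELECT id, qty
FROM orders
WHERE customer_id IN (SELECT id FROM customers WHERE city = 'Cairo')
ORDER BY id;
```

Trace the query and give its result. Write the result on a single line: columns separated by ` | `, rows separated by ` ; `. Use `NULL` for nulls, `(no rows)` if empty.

Inner query: customers.id where city = 'Cairo'.
Outer: keep orders rows whose customer_id is in that set.
Inner query → {8}

6 | 9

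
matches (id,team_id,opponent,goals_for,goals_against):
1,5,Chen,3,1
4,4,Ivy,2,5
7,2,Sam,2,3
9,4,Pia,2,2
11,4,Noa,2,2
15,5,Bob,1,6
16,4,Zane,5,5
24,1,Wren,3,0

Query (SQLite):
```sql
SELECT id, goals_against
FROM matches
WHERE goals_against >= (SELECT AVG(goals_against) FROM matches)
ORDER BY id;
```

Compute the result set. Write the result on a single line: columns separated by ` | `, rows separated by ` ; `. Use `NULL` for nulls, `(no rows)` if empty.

Scalar subquery: AVG(goals_against) over all matches rows = 3.0.
Keep rows where goals_against >= that value.

4 | 5 ; 7 | 3 ; 15 | 6 ; 16 | 5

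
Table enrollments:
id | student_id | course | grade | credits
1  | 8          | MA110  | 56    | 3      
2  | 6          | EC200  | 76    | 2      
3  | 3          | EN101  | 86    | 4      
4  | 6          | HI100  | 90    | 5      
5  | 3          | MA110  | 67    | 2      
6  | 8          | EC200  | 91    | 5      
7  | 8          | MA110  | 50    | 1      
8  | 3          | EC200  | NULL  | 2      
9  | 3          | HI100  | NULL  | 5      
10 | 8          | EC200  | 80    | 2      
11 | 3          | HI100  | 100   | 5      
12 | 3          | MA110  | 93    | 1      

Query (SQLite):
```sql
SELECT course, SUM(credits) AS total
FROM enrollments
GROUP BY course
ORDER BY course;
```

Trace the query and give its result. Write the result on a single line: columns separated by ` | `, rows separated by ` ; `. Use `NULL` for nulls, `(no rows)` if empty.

Partition enrollments by course; compute SUM(credits) within each group.
  EC200: ids {2, 6, 8, 10} → SUM(credits)=11
  EN101: ids {3} → SUM(credits)=4
  HI100: ids {4, 9, 11} → SUM(credits)=15
  MA110: ids {1, 5, 7, 12} → SUM(credits)=7

EC200 | 11 ; EN101 | 4 ; HI100 | 15 ; MA110 | 7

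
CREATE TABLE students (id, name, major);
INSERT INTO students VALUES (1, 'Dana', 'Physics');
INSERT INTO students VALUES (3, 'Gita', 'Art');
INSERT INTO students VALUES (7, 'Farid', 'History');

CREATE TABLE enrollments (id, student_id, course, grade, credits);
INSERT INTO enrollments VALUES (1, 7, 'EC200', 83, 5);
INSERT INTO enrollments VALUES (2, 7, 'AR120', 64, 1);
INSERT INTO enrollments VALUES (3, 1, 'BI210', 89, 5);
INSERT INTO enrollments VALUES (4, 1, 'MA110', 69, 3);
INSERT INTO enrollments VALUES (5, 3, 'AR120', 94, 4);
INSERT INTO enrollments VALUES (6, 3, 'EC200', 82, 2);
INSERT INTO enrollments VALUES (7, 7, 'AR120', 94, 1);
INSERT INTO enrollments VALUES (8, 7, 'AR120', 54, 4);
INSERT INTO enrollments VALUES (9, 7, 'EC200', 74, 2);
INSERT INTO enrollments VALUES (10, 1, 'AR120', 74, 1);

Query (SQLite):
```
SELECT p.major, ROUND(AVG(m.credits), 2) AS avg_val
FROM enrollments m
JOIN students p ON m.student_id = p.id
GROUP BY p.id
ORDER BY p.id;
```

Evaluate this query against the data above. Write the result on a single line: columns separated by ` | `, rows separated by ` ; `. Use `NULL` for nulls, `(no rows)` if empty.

Join each enrollments row to its students via student_id.
Group joined rows by students.id; compute ROUND(AVG(m.credits), 2) per group.
  1: ids {3, 4, 10} → ROUND(AVG(m.credits), 2)=3
  3: ids {5, 6} → ROUND(AVG(m.credits), 2)=3
  7: ids {1, 2, 7, 8, 9} → ROUND(AVG(m.credits), 2)=2.6

Physics | 3 ; Art | 3 ; History | 2.6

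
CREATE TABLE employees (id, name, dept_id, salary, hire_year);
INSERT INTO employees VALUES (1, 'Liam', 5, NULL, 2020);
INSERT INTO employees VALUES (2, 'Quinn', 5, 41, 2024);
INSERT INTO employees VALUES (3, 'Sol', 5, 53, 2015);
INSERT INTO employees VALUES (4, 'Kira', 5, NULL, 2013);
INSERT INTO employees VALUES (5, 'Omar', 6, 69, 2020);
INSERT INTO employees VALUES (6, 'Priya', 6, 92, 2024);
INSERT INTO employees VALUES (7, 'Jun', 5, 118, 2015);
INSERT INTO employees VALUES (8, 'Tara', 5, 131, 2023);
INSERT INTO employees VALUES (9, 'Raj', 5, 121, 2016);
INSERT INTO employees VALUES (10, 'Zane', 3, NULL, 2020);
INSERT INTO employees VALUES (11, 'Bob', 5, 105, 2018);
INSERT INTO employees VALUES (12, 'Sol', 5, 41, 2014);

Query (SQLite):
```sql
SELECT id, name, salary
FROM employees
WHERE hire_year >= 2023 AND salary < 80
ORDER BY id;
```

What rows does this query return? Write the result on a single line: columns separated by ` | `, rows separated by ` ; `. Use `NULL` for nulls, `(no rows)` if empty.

hire_year >= 2023: ids {2, 6, 8}
salary < 80: ids {2, 3, 5, 12}
Combine with AND.

2 | Quinn | 41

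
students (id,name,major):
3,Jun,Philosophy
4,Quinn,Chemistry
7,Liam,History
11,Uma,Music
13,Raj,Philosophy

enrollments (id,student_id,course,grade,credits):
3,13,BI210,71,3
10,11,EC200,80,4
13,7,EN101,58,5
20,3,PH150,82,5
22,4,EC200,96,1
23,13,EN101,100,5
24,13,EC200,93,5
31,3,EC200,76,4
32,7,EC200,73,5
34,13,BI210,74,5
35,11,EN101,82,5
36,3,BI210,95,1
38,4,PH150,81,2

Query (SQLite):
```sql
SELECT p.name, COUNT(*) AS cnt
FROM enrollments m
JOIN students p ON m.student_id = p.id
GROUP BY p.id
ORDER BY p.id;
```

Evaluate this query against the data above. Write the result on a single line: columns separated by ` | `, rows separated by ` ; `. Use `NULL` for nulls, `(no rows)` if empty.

Jun | 3 ; Quinn | 2 ; Liam | 2 ; Uma | 2 ; Raj | 4

Join each enrollments row to its students via student_id.
Group joined rows by students.id; compute COUNT(*) per group.
  3: ids {20, 31, 36} → COUNT(*)=3
  4: ids {22, 38} → COUNT(*)=2
  7: ids {13, 32} → COUNT(*)=2
  11: ids {10, 35} → COUNT(*)=2
  13: ids {3, 23, 24, 34} → COUNT(*)=4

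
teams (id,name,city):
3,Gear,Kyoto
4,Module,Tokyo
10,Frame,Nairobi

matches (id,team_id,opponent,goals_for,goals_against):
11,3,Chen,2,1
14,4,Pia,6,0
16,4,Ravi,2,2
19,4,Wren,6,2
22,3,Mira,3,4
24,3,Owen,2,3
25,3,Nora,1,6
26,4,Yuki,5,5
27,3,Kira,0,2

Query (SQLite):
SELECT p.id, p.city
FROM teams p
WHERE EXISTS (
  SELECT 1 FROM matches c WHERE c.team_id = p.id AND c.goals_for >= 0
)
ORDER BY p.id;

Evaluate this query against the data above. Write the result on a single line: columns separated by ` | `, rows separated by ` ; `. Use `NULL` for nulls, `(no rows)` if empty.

For each teams row, check whether any matches with matching team_id has goals_for >= 0.
Keep rows where that is true.

3 | Kyoto ; 4 | Tokyo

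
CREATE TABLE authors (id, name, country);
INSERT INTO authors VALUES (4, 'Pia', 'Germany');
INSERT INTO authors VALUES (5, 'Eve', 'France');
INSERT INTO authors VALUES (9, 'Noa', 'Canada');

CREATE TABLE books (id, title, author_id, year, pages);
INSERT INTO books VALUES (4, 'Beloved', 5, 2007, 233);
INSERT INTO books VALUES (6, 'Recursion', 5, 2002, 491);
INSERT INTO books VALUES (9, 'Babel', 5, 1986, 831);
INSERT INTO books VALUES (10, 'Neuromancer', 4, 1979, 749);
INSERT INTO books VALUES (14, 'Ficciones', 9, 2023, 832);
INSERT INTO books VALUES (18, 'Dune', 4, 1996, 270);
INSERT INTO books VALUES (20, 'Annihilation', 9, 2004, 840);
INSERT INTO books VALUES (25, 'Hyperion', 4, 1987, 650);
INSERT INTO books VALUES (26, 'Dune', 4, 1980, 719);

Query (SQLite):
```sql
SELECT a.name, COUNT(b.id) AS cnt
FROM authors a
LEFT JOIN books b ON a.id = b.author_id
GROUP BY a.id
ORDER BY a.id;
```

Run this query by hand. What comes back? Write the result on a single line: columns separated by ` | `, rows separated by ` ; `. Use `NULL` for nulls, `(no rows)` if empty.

LEFT JOIN keeps every authors row; unmatched ones get NULL for books columns.
Group by authors.id and compute COUNT(b.id). COUNT(col) of an all-NULL group is 0.
  4: ids {10, 18, 25, 26} → COUNT(b.id)=4
  5: ids {4, 6, 9} → COUNT(b.id)=3
  9: ids {14, 20} → COUNT(b.id)=2

Pia | 4 ; Eve | 3 ; Noa | 2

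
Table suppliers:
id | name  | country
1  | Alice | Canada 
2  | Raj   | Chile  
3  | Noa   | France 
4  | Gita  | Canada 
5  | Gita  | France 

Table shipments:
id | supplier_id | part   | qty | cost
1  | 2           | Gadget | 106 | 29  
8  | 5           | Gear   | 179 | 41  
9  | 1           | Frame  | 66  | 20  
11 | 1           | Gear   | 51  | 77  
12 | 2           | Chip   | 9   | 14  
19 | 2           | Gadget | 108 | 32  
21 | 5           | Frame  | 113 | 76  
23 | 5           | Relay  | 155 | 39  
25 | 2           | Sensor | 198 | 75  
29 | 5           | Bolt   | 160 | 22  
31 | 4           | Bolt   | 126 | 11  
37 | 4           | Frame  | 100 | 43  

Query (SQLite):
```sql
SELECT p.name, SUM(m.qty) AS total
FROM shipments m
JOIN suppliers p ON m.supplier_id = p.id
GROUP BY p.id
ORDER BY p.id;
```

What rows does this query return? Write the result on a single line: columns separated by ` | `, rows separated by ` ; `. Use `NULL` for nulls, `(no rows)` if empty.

Join each shipments row to its suppliers via supplier_id.
Group joined rows by suppliers.id; compute SUM(m.qty) per group.
  1: ids {9, 11} → SUM(m.qty)=117
  2: ids {1, 12, 19, 25} → SUM(m.qty)=421
  4: ids {31, 37} → SUM(m.qty)=226
  5: ids {8, 21, 23, 29} → SUM(m.qty)=607

Alice | 117 ; Raj | 421 ; Gita | 226 ; Gita | 607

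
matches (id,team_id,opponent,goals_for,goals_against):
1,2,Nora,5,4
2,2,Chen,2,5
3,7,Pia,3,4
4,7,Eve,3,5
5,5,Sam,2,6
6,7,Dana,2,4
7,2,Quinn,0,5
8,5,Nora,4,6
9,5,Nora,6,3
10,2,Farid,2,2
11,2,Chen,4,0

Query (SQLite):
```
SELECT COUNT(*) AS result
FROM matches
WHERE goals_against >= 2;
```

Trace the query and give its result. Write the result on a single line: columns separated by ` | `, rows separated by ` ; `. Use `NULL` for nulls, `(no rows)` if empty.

10

Rows where goals_against >= 2 → goals_for values: [5, 2, 3, 3, 2, 2, 0, 4, 6, 2].
COUNT(*) counts rows → 10.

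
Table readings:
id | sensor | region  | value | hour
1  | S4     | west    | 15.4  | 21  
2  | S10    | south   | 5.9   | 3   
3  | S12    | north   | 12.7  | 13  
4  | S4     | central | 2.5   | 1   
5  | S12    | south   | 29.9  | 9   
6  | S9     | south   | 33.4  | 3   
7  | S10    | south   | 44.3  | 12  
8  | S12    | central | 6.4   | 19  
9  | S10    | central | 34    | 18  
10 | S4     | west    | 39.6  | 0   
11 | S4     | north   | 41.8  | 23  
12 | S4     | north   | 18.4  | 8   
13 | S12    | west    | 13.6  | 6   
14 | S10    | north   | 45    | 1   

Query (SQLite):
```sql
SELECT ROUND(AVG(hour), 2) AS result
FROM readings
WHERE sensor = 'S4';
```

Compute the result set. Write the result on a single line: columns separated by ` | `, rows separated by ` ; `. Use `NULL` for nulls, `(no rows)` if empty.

10.6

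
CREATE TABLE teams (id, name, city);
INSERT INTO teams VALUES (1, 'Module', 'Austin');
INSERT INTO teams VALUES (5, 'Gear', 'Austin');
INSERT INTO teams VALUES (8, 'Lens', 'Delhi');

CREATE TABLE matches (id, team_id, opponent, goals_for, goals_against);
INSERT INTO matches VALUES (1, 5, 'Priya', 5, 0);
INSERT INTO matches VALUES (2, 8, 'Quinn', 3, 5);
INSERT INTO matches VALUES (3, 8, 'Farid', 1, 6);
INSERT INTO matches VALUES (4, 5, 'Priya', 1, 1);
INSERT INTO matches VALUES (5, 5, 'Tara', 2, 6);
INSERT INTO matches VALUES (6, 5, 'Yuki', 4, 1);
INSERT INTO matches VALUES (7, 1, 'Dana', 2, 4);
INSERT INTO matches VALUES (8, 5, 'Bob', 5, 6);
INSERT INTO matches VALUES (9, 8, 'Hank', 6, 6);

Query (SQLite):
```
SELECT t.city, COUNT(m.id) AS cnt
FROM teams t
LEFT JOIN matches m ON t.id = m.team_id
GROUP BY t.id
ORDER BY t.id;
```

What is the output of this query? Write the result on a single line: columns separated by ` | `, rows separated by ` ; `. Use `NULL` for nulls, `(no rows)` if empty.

LEFT JOIN keeps every teams row; unmatched ones get NULL for matches columns.
Group by teams.id and compute COUNT(m.id). COUNT(col) of an all-NULL group is 0.
  1: ids {7} → COUNT(m.id)=1
  5: ids {1, 4, 5, 6, 8} → COUNT(m.id)=5
  8: ids {2, 3, 9} → COUNT(m.id)=3

Austin | 1 ; Austin | 5 ; Delhi | 3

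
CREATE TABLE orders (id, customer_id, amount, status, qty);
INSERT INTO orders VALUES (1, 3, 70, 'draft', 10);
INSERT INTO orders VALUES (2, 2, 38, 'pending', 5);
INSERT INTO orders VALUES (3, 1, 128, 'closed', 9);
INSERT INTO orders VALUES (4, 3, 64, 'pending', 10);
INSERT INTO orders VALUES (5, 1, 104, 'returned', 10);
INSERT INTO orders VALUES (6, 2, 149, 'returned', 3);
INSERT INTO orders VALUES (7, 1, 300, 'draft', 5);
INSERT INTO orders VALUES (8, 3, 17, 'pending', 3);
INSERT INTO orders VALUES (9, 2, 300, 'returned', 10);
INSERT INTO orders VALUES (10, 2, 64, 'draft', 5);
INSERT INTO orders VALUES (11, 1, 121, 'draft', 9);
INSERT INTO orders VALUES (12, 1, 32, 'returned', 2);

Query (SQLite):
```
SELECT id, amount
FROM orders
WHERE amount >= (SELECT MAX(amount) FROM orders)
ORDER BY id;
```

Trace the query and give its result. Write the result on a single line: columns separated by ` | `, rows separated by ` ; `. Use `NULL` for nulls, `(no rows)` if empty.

7 | 300 ; 9 | 300

Scalar subquery: MAX(amount) over all orders rows = 300.
Keep rows where amount >= that value.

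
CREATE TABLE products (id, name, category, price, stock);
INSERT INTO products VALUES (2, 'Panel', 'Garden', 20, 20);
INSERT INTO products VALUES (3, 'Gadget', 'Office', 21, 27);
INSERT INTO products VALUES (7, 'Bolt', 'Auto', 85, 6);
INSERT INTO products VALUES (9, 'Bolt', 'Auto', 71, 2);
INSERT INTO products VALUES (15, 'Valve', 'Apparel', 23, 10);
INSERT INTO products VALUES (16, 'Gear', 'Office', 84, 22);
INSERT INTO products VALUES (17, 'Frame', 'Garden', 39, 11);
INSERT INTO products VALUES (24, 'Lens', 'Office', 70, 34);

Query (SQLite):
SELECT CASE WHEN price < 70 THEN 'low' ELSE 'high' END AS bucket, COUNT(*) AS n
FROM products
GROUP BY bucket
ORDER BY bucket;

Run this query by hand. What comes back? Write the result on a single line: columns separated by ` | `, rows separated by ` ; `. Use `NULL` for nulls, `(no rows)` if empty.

high | 4 ; low | 4

Bucket rows by price < 70 → 'low' else 'high'; count each bucket.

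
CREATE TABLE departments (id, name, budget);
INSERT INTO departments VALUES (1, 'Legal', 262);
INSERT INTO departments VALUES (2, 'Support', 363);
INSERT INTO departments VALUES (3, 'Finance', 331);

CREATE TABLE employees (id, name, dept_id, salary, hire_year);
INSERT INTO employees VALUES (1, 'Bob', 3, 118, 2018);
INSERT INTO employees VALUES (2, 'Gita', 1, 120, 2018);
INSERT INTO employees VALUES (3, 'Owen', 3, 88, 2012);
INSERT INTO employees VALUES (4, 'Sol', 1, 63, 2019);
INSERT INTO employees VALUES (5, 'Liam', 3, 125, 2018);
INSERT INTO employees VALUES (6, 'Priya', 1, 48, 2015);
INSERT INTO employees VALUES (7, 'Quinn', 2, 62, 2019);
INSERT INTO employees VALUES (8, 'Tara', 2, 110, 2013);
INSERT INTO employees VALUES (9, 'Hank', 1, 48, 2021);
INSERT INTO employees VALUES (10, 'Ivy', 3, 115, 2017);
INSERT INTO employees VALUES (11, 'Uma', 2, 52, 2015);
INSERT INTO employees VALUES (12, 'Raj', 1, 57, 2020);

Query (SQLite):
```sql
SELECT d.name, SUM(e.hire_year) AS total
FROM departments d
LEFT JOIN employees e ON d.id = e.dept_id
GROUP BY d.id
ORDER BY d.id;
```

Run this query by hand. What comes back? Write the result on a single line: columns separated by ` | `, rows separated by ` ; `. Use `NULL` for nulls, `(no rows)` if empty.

LEFT JOIN keeps every departments row; unmatched ones get NULL for employees columns.
Group by departments.id and compute SUM(e.hire_year). SUM over an all-NULL group is NULL.
  1: ids {2, 4, 6, 9, 12} → SUM(e.hire_year)=10093
  2: ids {7, 8, 11} → SUM(e.hire_year)=6047
  3: ids {1, 3, 5, 10} → SUM(e.hire_year)=8065

Legal | 10093 ; Support | 6047 ; Finance | 8065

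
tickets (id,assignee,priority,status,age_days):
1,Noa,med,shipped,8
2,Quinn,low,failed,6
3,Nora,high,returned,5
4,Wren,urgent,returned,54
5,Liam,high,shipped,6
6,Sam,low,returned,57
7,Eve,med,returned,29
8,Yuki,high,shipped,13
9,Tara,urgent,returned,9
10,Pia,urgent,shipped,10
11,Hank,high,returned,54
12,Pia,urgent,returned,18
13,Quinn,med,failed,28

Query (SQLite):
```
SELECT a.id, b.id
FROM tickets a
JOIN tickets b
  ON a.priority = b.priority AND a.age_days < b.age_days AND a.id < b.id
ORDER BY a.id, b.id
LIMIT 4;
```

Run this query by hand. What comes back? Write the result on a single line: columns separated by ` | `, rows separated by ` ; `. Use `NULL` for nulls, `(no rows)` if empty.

1 | 7 ; 1 | 13 ; 2 | 6 ; 3 | 5

Pairs (a,b) with same priority, a.age_days < b.age_days, a.id < b.id.
priority groups: high:{3,5,8,11} low:{2,6} med:{1,7,13} urgent:{4,9,10,12}
Ordered by (a.id, b.id); first 4.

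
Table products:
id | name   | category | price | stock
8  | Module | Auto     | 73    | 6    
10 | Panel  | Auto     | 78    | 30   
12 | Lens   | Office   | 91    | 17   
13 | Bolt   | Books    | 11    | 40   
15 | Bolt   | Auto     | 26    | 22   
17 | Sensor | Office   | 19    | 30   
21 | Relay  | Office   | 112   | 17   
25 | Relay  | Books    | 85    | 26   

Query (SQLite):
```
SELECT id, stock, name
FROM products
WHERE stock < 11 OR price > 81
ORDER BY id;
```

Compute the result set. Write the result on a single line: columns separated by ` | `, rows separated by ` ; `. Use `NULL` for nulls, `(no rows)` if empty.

8 | 6 | Module ; 12 | 17 | Lens ; 21 | 17 | Relay ; 25 | 26 | Relay

stock < 11: ids {8}
price > 81: ids {12, 21, 25}
Combine with OR.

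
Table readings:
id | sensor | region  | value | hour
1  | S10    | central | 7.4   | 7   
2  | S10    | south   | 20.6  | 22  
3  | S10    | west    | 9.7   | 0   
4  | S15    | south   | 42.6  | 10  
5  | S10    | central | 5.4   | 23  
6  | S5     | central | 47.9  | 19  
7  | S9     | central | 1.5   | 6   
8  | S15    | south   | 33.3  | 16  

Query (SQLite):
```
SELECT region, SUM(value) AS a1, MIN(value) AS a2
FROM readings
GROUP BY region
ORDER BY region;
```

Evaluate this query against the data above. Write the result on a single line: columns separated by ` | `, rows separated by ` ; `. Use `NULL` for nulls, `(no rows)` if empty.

central | 62.2 | 1.5 ; south | 96.5 | 20.6 ; west | 9.7 | 9.7

Group readings by region.
Per group compute: SUM(value), MIN(value).
  central: ids {1, 5, 6, 7} → SUM(value)=62.2, MIN(value)=1.5
  south: ids {2, 4, 8} → SUM(value)=96.5, MIN(value)=20.6
  west: ids {3} → SUM(value)=9.7, MIN(value)=9.7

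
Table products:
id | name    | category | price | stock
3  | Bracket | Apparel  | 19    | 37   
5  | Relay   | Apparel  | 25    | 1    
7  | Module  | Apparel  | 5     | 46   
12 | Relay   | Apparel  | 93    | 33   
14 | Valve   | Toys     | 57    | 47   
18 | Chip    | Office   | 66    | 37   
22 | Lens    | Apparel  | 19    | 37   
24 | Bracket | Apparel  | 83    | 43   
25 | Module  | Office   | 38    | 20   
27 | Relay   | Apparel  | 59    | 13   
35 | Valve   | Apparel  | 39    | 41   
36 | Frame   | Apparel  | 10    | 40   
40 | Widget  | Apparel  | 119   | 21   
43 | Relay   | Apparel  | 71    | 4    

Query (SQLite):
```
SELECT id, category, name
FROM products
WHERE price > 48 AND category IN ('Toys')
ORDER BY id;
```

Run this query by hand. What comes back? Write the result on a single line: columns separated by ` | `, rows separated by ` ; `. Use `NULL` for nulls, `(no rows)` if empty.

14 | Toys | Valve

price > 48: ids {12, 14, 18, 24, 27, 40, 43}
category IN ('Toys'): ids {14}
Combine with AND.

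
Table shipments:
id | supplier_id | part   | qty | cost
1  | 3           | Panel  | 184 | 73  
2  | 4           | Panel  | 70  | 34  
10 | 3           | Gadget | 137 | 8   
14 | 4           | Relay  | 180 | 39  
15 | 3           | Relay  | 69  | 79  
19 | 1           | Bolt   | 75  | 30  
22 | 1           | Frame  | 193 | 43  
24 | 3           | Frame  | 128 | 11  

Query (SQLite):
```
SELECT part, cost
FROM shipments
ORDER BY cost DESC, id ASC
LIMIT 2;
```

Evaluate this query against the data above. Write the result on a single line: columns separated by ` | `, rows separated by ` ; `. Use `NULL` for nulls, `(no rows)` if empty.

Relay | 79 ; Panel | 73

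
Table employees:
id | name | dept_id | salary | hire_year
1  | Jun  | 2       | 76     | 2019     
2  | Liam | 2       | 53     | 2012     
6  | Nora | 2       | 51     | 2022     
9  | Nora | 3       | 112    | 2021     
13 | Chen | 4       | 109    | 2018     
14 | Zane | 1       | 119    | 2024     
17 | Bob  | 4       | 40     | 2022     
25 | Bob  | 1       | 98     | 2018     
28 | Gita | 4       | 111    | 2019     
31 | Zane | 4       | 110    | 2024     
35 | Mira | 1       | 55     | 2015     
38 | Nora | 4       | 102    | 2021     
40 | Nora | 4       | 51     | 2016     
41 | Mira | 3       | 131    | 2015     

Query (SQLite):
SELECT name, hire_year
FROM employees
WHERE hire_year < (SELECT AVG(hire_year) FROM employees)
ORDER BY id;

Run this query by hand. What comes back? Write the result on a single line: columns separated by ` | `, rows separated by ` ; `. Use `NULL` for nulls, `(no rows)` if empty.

Scalar subquery: AVG(hire_year) over all employees rows = 2019.0.
Keep rows where hire_year < that value.

Liam | 2012 ; Chen | 2018 ; Bob | 2018 ; Mira | 2015 ; Nora | 2016 ; Mira | 2015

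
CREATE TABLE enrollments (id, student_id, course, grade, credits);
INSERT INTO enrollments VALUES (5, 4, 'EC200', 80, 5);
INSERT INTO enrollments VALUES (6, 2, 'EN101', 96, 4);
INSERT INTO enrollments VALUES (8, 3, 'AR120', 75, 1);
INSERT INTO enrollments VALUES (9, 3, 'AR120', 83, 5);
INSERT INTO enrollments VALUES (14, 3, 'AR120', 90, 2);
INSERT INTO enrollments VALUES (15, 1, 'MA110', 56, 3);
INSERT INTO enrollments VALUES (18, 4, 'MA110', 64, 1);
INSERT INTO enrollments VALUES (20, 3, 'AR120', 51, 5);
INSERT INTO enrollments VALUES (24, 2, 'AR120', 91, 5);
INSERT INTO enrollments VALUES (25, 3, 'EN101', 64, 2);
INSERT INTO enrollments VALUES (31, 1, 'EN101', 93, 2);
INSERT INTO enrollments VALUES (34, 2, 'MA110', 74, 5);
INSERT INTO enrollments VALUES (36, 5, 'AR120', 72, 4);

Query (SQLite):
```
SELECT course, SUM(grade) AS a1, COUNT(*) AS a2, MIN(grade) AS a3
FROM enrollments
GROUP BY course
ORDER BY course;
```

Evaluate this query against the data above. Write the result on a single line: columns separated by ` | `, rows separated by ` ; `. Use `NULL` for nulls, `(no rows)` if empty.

Group enrollments by course.
Per group compute: SUM(grade), COUNT(*), MIN(grade).
  AR120: ids {8, 9, 14, 20, 24, 36} → SUM(grade)=462, COUNT(*)=6, MIN(grade)=51
  EC200: ids {5} → SUM(grade)=80, COUNT(*)=1, MIN(grade)=80
  EN101: ids {6, 25, 31} → SUM(grade)=253, COUNT(*)=3, MIN(grade)=64
  MA110: ids {15, 18, 34} → SUM(grade)=194, COUNT(*)=3, MIN(grade)=56

AR120 | 462 | 6 | 51 ; EC200 | 80 | 1 | 80 ; EN101 | 253 | 3 | 64 ; MA110 | 194 | 3 | 56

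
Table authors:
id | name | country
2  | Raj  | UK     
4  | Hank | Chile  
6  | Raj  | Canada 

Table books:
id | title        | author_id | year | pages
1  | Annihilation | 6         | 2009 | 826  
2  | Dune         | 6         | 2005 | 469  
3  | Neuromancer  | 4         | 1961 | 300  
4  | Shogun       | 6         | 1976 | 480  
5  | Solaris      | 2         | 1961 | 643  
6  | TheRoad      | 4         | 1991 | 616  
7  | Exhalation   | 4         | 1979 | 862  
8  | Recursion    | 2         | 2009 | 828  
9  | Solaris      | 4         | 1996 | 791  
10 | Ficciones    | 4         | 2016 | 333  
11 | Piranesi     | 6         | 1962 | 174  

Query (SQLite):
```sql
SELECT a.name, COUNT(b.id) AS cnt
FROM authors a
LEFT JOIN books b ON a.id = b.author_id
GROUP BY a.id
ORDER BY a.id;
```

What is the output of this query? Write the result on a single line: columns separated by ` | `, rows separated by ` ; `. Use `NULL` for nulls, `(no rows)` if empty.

Raj | 2 ; Hank | 5 ; Raj | 4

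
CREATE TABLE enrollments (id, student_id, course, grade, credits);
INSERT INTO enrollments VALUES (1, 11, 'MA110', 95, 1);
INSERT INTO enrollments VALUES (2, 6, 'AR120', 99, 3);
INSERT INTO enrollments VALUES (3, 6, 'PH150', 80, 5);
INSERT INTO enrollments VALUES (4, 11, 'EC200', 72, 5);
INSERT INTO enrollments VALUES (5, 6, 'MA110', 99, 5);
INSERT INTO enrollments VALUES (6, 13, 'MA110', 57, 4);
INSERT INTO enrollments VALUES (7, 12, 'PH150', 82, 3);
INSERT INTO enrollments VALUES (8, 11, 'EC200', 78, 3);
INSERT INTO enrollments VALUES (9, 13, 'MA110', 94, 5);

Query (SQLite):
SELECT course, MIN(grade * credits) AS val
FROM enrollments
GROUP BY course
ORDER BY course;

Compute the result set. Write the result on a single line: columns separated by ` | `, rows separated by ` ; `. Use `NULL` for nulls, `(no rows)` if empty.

AR120 | 297 ; EC200 | 234 ; MA110 | 95 ; PH150 | 246

For each row compute grade * credits.
Group by course; take MIN of the expression per group.
  AR120: ids {2} → MIN(grade * credits)=297
  EC200: ids {4, 8} → MIN(grade * credits)=234
  MA110: ids {1, 5, 6, 9} → MIN(grade * credits)=95
  PH150: ids {3, 7} → MIN(grade * credits)=246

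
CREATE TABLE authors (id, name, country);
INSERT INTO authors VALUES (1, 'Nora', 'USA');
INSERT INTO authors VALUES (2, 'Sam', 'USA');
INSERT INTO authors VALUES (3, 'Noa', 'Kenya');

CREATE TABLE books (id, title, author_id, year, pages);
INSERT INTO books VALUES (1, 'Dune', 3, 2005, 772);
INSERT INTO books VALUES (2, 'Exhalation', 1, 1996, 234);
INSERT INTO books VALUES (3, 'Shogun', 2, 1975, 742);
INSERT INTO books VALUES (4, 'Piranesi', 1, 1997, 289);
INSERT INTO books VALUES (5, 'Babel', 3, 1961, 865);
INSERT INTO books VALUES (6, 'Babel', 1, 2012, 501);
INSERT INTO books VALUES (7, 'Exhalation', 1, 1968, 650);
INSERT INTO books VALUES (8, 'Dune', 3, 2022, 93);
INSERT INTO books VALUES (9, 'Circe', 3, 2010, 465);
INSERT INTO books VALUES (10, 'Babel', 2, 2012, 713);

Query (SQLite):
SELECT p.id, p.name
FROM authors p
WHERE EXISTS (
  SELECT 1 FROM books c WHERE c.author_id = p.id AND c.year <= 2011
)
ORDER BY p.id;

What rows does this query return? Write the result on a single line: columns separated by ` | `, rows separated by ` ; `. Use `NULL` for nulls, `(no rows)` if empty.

1 | Nora ; 2 | Sam ; 3 | Noa

For each authors row, check whether any books with matching author_id has year <= 2011.
Keep rows where that is true.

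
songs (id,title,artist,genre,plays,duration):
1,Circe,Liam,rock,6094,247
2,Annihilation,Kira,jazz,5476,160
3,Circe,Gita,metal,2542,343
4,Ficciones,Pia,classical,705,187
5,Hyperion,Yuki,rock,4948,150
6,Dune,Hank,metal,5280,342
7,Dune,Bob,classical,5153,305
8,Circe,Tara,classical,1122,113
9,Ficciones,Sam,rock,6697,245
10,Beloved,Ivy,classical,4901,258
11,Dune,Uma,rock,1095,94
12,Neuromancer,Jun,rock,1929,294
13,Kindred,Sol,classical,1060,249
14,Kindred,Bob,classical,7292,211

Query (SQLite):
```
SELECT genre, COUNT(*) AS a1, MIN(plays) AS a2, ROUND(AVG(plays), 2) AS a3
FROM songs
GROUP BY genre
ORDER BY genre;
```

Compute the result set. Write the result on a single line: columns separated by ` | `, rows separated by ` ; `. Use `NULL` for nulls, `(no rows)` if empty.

classical | 6 | 705 | 3372.17 ; jazz | 1 | 5476 | 5476 ; metal | 2 | 2542 | 3911 ; rock | 5 | 1095 | 4152.6

Group songs by genre.
Per group compute: COUNT(*), MIN(plays), ROUND(AVG(plays), 2).
  classical: ids {4, 7, 8, 10, 13, 14} → COUNT(*)=6, MIN(plays)=705, ROUND(AVG(plays), 2)=3372.17
  jazz: ids {2} → COUNT(*)=1, MIN(plays)=5476, ROUND(AVG(plays), 2)=5476
  metal: ids {3, 6} → COUNT(*)=2, MIN(plays)=2542, ROUND(AVG(plays), 2)=3911
  rock: ids {1, 5, 9, 11, 12} → COUNT(*)=5, MIN(plays)=1095, ROUND(AVG(plays), 2)=4152.6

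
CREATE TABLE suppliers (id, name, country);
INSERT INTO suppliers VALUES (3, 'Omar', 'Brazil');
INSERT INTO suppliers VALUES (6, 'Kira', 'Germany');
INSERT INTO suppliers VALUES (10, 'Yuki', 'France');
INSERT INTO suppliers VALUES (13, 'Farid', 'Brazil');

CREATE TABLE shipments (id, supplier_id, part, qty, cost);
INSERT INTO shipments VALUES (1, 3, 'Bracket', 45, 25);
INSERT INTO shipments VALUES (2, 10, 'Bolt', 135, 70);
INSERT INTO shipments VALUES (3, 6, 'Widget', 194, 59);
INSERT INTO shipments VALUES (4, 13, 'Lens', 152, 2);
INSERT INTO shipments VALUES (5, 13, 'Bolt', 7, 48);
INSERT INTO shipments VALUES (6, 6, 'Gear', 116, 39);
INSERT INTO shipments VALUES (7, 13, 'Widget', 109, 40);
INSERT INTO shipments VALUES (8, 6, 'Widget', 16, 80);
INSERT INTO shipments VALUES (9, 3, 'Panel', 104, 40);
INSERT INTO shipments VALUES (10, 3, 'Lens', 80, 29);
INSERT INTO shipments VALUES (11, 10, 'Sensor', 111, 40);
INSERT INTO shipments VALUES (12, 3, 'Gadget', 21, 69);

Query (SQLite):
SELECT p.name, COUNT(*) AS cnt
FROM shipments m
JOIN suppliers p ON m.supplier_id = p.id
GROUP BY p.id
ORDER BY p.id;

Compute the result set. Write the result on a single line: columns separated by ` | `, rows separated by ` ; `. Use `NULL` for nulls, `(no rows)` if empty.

Omar | 4 ; Kira | 3 ; Yuki | 2 ; Farid | 3

Join each shipments row to its suppliers via supplier_id.
Group joined rows by suppliers.id; compute COUNT(*) per group.
  3: ids {1, 9, 10, 12} → COUNT(*)=4
  6: ids {3, 6, 8} → COUNT(*)=3
  10: ids {2, 11} → COUNT(*)=2
  13: ids {4, 5, 7} → COUNT(*)=3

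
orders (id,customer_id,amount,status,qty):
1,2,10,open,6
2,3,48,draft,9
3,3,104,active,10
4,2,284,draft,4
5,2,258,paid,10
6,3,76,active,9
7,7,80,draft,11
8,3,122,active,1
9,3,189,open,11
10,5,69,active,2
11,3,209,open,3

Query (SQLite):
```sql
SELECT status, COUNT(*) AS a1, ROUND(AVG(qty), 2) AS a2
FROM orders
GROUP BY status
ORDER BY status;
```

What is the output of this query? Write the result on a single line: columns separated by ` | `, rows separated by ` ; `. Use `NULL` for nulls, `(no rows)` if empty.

active | 4 | 5.5 ; draft | 3 | 8 ; open | 3 | 6.67 ; paid | 1 | 10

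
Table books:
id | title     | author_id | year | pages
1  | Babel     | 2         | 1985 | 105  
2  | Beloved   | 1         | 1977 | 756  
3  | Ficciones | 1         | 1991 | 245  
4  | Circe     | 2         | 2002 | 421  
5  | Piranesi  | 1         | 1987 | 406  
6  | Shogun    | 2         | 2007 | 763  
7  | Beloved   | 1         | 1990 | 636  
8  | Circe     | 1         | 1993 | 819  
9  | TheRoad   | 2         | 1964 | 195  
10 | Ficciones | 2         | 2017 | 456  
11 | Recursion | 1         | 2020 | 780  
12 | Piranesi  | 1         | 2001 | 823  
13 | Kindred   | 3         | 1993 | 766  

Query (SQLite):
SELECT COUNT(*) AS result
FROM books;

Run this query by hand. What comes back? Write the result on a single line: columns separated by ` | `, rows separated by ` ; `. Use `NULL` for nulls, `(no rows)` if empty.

All year values: [1985, 1977, 1991, 2002, 1987, 2007, 1990, 1993, 1964, 2017, 2020, 2001, 1993].
COUNT(*) counts rows → 13.

13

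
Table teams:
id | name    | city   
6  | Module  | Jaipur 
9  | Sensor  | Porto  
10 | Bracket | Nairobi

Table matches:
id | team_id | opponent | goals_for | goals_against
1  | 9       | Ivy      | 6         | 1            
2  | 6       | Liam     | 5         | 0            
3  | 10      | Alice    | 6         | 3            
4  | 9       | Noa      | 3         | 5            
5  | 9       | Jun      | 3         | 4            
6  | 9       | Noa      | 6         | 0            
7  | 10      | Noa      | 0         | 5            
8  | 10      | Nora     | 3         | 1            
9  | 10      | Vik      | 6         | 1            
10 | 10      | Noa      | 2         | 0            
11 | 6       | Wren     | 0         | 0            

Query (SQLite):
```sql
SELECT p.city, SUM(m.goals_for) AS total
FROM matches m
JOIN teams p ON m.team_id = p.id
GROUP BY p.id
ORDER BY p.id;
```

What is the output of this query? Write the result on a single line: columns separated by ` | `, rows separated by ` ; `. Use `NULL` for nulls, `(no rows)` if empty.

Join each matches row to its teams via team_id.
Group joined rows by teams.id; compute SUM(m.goals_for) per group.
  6: ids {2, 11} → SUM(m.goals_for)=5
  9: ids {1, 4, 5, 6} → SUM(m.goals_for)=18
  10: ids {3, 7, 8, 9, 10} → SUM(m.goals_for)=17

Jaipur | 5 ; Porto | 18 ; Nairobi | 17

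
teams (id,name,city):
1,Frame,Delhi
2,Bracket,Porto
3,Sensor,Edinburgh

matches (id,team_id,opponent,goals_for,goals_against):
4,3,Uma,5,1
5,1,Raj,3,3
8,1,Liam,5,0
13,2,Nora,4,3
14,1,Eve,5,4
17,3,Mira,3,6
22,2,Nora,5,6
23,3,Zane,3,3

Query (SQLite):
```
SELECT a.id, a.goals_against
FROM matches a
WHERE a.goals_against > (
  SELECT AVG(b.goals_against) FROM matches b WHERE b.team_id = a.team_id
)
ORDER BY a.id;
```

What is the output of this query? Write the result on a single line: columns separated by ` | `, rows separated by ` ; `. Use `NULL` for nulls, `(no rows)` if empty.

5 | 3 ; 14 | 4 ; 17 | 6 ; 22 | 6

For each matches row a, compute AVG(goals_against) over rows sharing a.team_id.
Keep row a if a.goals_against > that per-group AVG.
  team_id=1: AVG(goals_against) = 2.333333
  team_id=2: AVG(goals_against) = 4.5
  team_id=3: AVG(goals_against) = 3.333333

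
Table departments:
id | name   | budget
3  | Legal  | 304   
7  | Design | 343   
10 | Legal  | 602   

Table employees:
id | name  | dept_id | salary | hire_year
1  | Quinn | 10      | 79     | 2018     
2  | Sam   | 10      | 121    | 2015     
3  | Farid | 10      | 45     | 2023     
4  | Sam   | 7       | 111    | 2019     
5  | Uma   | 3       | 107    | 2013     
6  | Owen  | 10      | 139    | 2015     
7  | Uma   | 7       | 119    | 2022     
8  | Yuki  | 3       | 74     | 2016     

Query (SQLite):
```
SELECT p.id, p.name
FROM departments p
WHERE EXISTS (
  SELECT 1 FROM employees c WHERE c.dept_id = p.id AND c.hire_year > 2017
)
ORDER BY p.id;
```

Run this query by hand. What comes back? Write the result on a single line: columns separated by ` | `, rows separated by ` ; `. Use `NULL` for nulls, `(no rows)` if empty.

For each departments row, check whether any employees with matching dept_id has hire_year > 2017.
Keep rows where that is true.

7 | Design ; 10 | Legal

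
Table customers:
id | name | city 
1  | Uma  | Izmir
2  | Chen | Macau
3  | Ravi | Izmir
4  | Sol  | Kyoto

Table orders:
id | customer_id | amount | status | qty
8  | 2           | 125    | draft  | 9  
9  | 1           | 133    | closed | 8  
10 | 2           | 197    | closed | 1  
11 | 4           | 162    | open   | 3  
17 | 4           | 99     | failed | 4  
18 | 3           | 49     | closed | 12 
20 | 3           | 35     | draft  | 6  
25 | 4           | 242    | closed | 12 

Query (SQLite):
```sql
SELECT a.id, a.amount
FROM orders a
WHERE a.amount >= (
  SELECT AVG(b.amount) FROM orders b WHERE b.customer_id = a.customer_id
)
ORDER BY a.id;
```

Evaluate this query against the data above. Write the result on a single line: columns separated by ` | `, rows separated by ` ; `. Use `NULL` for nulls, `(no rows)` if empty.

For each orders row a, compute AVG(amount) over rows sharing a.customer_id.
Keep row a if a.amount >= that per-group AVG.
  customer_id=1: AVG(amount) = 133.0
  customer_id=2: AVG(amount) = 161.0
  customer_id=3: AVG(amount) = 42.0
  customer_id=4: AVG(amount) = 167.666667

9 | 133 ; 10 | 197 ; 18 | 49 ; 25 | 242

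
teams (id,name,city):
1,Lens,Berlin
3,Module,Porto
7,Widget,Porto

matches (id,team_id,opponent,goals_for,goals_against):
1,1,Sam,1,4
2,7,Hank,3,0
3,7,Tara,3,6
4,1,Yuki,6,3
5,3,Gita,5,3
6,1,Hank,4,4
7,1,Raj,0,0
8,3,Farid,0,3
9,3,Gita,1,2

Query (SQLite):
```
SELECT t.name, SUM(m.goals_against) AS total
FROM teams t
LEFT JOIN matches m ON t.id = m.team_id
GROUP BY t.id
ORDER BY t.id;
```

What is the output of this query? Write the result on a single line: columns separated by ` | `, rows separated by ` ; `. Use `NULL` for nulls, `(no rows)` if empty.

Lens | 11 ; Module | 8 ; Widget | 6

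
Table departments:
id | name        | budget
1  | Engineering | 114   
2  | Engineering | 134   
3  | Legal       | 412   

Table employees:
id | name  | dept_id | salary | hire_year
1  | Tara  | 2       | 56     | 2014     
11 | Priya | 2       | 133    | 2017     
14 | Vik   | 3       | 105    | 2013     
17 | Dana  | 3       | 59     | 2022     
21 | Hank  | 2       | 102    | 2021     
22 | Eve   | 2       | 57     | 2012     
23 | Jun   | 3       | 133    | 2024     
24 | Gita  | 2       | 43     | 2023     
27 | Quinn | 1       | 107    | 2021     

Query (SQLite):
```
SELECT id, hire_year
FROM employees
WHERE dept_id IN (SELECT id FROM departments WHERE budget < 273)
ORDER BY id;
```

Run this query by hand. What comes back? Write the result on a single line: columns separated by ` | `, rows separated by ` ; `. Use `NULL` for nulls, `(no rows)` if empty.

Inner query: departments.id where budget < 273.
Outer: keep employees rows whose dept_id is in that set.
Inner query → {1, 2}

1 | 2014 ; 11 | 2017 ; 21 | 2021 ; 22 | 2012 ; 24 | 2023 ; 27 | 2021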